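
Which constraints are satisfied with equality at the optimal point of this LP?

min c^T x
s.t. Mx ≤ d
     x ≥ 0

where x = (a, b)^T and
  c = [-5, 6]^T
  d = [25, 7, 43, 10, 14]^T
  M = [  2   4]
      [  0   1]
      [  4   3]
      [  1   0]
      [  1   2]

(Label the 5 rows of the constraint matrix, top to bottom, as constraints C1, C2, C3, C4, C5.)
Optimal: a = 10, b = 0
Slack at optimum:
  C1: slack = 5
  C2: slack = 7
  C3: slack = 3
  C4: slack = 0 (binding)
  C5: slack = 4
  a ≥ 0: a = 10
  b ≥ 0: b = 0 (binding)
Binding constraints: C4, b ≥ 0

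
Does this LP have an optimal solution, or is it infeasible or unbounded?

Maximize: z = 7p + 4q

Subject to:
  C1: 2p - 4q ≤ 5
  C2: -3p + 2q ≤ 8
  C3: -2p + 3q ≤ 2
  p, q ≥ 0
Feasible point: (0, 0) satisfies every constraint, so the LP is feasible.
Direction d = (2, 1): for each constraint row a, a·d ≤ 0 —
  (2)(2) + (-4)(1) = 0 ≤ 0
  (-3)(2) + (2)(1) = -4 ≤ 0
  (-2)(2) + (3)(1) = -1 ≤ 0
and d ≥ 0, so (0, 0) + t·d stays feasible for every t ≥ 0. Along this ray z = 7p + 4q changes by 18 per unit t, so z → +∞.

Unbounded — the objective can increase without bound over the feasible region.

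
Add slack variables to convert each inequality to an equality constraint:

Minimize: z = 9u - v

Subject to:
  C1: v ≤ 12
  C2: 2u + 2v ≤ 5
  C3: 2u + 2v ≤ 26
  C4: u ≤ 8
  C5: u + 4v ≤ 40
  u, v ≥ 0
min z = 9u - v

s.t.
  v + s1 = 12
  2u + 2v + s2 = 5
  2u + 2v + s3 = 26
  u + s4 = 8
  u + 4v + s5 = 40
  u, v, s1, s2, s3, s4, s5 ≥ 0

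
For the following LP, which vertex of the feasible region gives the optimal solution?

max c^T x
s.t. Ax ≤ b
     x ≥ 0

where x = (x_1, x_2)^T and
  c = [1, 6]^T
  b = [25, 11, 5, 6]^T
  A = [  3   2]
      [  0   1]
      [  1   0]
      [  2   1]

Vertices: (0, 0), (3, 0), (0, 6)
Evaluating z = x_1 + 6x_2 at each vertex:
  (0, 0): z = 0
  (3, 0): z = 3
  (0, 6): z = 36

The largest value is z = 36, attained at (0, 6).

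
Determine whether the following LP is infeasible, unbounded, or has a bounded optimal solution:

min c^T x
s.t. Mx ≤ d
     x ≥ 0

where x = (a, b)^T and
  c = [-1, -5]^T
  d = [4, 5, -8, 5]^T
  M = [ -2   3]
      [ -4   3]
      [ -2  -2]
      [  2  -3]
Feasible point: (2, 2) satisfies every constraint, so the LP is feasible.
Direction d = (3, 2): for each constraint row a, a·d ≤ 0 —
  (-2)(3) + (3)(2) = 0 ≤ 0
  (-4)(3) + (3)(2) = -6 ≤ 0
  (-2)(3) + (-2)(2) = -10 ≤ 0
  (2)(3) + (-3)(2) = 0 ≤ 0
and d ≥ 0, so (2, 2) + t·d stays feasible for every t ≥ 0. Along this ray z = -a - 5b changes by -13 per unit t, so z → −∞.

The LP is unbounded; z can be made arbitrarily small.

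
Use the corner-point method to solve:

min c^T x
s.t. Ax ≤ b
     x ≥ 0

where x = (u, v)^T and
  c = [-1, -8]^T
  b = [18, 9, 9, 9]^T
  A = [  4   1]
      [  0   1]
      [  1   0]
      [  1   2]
u = 0, v = 4.5, z = -36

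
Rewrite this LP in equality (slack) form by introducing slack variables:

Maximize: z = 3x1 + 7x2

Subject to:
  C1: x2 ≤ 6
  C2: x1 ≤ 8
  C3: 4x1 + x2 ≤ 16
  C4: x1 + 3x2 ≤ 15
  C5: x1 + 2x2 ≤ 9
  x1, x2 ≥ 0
max z = 3x1 + 7x2

s.t.
  x2 + s1 = 6
  x1 + s2 = 8
  4x1 + x2 + s3 = 16
  x1 + 3x2 + s4 = 15
  x1 + 2x2 + s5 = 9
  x1, x2, s1, s2, s3, s4, s5 ≥ 0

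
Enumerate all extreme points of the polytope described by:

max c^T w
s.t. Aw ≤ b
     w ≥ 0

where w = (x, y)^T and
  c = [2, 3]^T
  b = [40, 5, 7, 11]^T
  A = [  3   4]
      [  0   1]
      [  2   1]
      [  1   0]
Each vertex is the intersection of two constraint boundaries that also satisfies all remaining constraints:
  x = 0 and y = 0 → (0, 0)
  2x + y = 7 and y = 0 → (3.5, 0)
  y = 5 and 2x + y = 7 → (1, 5)
  y = 5 and x = 0 → (0, 5)

Vertices: (0, 0), (3.5, 0), (1, 5), (0, 5)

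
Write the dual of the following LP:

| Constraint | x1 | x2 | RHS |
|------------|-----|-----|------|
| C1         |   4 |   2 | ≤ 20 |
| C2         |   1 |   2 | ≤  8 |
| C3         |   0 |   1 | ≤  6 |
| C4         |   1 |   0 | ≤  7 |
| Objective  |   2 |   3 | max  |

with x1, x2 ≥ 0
Minimize: z = 20y1 + 8y2 + 6y3 + 7y4

Subject to:
  C1: -4y1 - y2 - y4 ≤ -2
  C2: -2y1 - 2y2 - y3 ≤ -3
  y1, y2, y3, y4 ≥ 0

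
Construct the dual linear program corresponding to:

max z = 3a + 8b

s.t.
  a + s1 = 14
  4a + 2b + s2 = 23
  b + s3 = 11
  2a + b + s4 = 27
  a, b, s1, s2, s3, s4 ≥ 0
Minimize: z = 14y1 + 23y2 + 11y3 + 27y4

Subject to:
  C1: -y1 - 4y2 - 2y4 ≤ -3
  C2: -2y2 - y3 - y4 ≤ -8
  y1, y2, y3, y4 ≥ 0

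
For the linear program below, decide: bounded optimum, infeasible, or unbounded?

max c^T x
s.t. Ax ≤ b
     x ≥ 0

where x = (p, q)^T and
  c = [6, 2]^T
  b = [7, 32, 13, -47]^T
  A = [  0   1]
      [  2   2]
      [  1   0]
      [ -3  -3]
The point (13, 3) satisfies every constraint, so the LP is feasible; the constraints give p ≤ 13 and q ≤ 7, which with p, q ≥ 0 keep the feasible region inside a bounded box. A feasible, bounded LP attains a finite optimum at a vertex.

Evaluating z = 6p + 2q at each vertex:
  (13, 2.667): z = 83.33
  (13, 3): z = 84
  (9, 7): z = 68
  (8.667, 7): z = 66

Feasible with finite optimum z* = 84 at (13, 3).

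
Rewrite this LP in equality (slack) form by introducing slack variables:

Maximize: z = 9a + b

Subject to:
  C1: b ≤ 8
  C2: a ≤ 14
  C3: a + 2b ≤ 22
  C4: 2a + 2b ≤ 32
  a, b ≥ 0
max z = 9a + b

s.t.
  b + s1 = 8
  a + s2 = 14
  a + 2b + s3 = 22
  2a + 2b + s4 = 32
  a, b, s1, s2, s3, s4 ≥ 0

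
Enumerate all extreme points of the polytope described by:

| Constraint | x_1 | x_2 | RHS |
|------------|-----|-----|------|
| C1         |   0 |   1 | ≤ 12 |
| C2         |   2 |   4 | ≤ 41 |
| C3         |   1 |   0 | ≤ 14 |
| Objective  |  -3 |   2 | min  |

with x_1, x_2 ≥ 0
Each vertex is the intersection of two constraint boundaries that also satisfies all remaining constraints:
  x_1 = 0 and x_2 = 0 → (0, 0)
  x_1 = 14 and x_2 = 0 → (14, 0)
  2x_1 + 4x_2 = 41 and x_1 = 14 → (14, 3.25)
  2x_1 + 4x_2 = 41 and x_1 = 0 → (0, 10.25)

Vertices: (0, 0), (14, 0), (14, 3.25), (0, 10.25)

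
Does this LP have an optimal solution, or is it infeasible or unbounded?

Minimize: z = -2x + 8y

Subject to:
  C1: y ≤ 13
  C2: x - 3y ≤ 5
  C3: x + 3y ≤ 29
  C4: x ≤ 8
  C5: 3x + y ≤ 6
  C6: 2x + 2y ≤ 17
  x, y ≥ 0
The point (2, 0) satisfies every constraint, so the LP is feasible; the constraints give x ≤ 8 and y ≤ 13, which with x, y ≥ 0 keep the feasible region inside a bounded box. A feasible, bounded LP attains a finite optimum at a vertex.

Evaluating z = -2x + 8y at each vertex:
  (0, 0): z = 0
  (2, 0): z = -4
  (0, 6): z = 48

Bounded optimum: z* = -4 at (2, 0).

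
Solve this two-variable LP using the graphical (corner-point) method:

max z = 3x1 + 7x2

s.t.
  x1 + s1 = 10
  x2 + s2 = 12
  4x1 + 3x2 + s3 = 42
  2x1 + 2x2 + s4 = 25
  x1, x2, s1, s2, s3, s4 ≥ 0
Each vertex is the intersection of two constraint boundaries that also satisfies all remaining constraints:
  x1 = 0 and x2 = 0 → (0, 0)
  x1 = 10 and x2 = 0 → (10, 0)
  x1 = 10 and 4x1 + 3x2 = 42 → (10, 0.6667)
  4x1 + 3x2 = 42 and 2x1 + 2x2 = 25 → (4.5, 8)
  x2 = 12 and 2x1 + 2x2 = 25 → (0.5, 12)
  x2 = 12 and x1 = 0 → (0, 12)

Evaluating z = 3x1 + 7x2 at each vertex:
  (0, 0): z = 0
  (10, 0): z = 30
  (10, 0.6667): z = 34.67
  (4.5, 8): z = 69.5
  (0.5, 12): z = 85.5
  (0, 12): z = 84

The maximum is at (0.5, 12) with z = 85.5.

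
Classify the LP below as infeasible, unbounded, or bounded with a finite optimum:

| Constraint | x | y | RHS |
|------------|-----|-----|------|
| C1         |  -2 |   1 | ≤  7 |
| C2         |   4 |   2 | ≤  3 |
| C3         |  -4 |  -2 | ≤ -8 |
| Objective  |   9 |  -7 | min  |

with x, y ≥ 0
C2 requires 4x + 2y ≤ 3, while C3 (-4x - 2y ≤ -8) is equivalent to 4x + 2y ≥ 8. Together they would need 8 ≤ 4x + 2y ≤ 3, which is impossible since 8 > 3. No point satisfies all constraints.

Infeasible — the constraint set is empty.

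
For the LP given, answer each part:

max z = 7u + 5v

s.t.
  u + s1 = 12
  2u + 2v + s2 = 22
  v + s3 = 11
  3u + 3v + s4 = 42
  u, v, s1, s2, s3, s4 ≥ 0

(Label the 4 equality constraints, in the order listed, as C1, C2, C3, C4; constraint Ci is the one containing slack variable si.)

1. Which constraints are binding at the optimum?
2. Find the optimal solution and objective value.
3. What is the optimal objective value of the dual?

1. C2, v ≥ 0
2. u = 11, v = 0, z = 77
3. 77 (by strong duality, equal to the primal optimum)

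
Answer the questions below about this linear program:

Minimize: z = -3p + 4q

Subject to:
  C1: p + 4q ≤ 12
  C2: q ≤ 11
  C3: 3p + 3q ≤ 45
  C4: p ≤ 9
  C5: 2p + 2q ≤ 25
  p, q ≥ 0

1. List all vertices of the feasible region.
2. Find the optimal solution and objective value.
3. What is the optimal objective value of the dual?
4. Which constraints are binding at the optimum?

1. (0, 0), (9, 0), (9, 0.75), (0, 3)
2. p = 9, q = 0, z = -27
3. -27 (by strong duality, equal to the primal optimum)
4. C4, q ≥ 0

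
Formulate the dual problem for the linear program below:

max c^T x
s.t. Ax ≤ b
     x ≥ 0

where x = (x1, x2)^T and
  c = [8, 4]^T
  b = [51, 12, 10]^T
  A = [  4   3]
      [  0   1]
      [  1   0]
Minimize: z = 51y1 + 12y2 + 10y3

Subject to:
  C1: -4y1 - y3 ≤ -8
  C2: -3y1 - y2 ≤ -4
  y1, y2, y3 ≥ 0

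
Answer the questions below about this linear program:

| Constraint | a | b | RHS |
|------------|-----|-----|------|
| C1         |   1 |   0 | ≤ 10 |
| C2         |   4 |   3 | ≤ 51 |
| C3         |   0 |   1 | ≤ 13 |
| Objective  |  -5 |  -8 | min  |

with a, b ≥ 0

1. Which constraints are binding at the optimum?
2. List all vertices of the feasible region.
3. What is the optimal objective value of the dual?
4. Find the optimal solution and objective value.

1. C2, C3
2. (0, 0), (10, 0), (10, 3.667), (3, 13), (0, 13)
3. -119 (by strong duality, equal to the primal optimum)
4. a = 3, b = 13, z = -119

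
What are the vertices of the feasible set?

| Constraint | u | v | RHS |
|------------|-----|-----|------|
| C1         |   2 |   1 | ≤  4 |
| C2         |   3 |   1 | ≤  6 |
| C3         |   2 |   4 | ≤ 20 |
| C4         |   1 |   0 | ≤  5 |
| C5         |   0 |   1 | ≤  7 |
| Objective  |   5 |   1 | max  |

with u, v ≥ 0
Each vertex is the intersection of two constraint boundaries that also satisfies all remaining constraints:
  u = 0 and v = 0 → (0, 0)
  2u + v = 4 and 3u + v = 6 → (2, 0)
  2u + v = 4 and u = 0 → (0, 4)

Vertices: (0, 0), (2, 0), (0, 4)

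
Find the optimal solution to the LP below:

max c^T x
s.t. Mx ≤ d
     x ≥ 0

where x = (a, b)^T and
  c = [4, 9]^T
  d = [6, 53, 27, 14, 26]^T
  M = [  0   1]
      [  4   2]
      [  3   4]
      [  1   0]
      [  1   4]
Each vertex is the intersection of two constraint boundaries that also satisfies all remaining constraints:
  a = 0 and b = 0 → (0, 0)
  3a + 4b = 27 and b = 0 → (9, 0)
  b = 6 and 3a + 4b = 27 → (1, 6)
  b = 6 and a = 0 → (0, 6)

Evaluating z = 4a + 9b at each vertex:
  (0, 0): z = 0
  (9, 0): z = 36
  (1, 6): z = 58
  (0, 6): z = 54

The maximum is at (1, 6) with z = 58.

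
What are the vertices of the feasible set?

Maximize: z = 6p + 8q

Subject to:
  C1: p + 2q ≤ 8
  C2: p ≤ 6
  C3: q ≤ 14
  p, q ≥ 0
Each vertex is the intersection of two constraint boundaries that also satisfies all remaining constraints:
  p = 0 and q = 0 → (0, 0)
  p = 6 and q = 0 → (6, 0)
  p + 2q = 8 and p = 6 → (6, 1)
  p + 2q = 8 and p = 0 → (0, 4)

Vertices: (0, 0), (6, 0), (6, 1), (0, 4)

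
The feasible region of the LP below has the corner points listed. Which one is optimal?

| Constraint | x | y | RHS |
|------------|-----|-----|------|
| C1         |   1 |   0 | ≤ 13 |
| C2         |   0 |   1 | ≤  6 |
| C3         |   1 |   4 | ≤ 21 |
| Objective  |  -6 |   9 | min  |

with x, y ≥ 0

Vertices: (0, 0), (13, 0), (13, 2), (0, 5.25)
Evaluating z = -6x + 9y at each vertex:
  (0, 0): z = 0
  (13, 0): z = -78
  (13, 2): z = -60
  (0, 5.25): z = 47.25

The smallest value is z = -78, attained at (13, 0).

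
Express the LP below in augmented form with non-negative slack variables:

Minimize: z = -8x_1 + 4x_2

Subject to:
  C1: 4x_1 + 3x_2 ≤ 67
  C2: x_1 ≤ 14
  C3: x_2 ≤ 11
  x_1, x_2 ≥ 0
min z = -8x_1 + 4x_2

s.t.
  4x_1 + 3x_2 + s1 = 67
  x_1 + s2 = 14
  x_2 + s3 = 11
  x_1, x_2, s1, s2, s3 ≥ 0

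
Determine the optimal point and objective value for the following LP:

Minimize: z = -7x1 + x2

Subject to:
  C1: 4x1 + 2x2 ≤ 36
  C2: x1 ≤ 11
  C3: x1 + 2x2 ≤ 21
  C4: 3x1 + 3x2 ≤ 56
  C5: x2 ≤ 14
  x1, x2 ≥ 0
x1 = 9, x2 = 0, z = -63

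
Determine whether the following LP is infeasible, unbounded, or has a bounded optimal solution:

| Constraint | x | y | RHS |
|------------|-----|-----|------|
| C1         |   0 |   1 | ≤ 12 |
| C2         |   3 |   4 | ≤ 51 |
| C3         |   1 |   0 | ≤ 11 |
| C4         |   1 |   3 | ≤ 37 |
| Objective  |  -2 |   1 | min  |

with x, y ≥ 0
The point (11, 0) satisfies every constraint, so the LP is feasible; the constraints give x ≤ 11 and y ≤ 12, which with x, y ≥ 0 keep the feasible region inside a bounded box. A feasible, bounded LP attains a finite optimum at a vertex.

Feasible with finite optimum z* = -22 at (11, 0).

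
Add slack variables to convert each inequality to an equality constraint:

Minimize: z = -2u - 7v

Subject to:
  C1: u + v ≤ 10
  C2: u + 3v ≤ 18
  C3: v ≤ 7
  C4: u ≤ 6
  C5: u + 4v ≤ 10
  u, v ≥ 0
min z = -2u - 7v

s.t.
  u + v + s1 = 10
  u + 3v + s2 = 18
  v + s3 = 7
  u + s4 = 6
  u + 4v + s5 = 10
  u, v, s1, s2, s3, s4, s5 ≥ 0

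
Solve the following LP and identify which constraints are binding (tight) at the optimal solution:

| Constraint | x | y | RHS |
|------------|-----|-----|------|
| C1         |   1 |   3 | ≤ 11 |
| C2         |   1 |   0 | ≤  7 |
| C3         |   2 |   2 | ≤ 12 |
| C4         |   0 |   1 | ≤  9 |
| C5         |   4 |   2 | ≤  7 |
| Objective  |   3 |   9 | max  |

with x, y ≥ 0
Optimal: x = 0, y = 3.5
Slack at optimum:
  C1: slack = 0.5
  C2: slack = 7
  C3: slack = 5
  C4: slack = 5.5
  C5: slack = 0 (binding)
  x ≥ 0: x = 0 (binding)
  y ≥ 0: y = 3.5
Binding constraints: C5, x ≥ 0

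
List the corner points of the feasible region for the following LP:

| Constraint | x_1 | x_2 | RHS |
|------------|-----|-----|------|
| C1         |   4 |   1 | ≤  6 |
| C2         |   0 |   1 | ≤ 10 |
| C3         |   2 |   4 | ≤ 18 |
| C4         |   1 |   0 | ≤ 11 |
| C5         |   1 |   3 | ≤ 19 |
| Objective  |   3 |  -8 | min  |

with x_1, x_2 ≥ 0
Each vertex is the intersection of two constraint boundaries that also satisfies all remaining constraints:
  x_1 = 0 and x_2 = 0 → (0, 0)
  4x_1 + x_2 = 6 and x_2 = 0 → (1.5, 0)
  4x_1 + x_2 = 6 and 2x_1 + 4x_2 = 18 → (0.4286, 4.286)
  2x_1 + 4x_2 = 18 and x_1 = 0 → (0, 4.5)

Vertices: (0, 0), (1.5, 0), (0.4286, 4.286), (0, 4.5)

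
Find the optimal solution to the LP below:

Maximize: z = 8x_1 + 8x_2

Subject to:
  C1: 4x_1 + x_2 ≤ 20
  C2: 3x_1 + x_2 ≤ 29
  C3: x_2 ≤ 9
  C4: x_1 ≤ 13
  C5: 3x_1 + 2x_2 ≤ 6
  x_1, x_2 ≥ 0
Each vertex is the intersection of two constraint boundaries that also satisfies all remaining constraints:
  x_1 = 0 and x_2 = 0 → (0, 0)
  3x_1 + 2x_2 = 6 and x_2 = 0 → (2, 0)
  3x_1 + 2x_2 = 6 and x_1 = 0 → (0, 3)

Evaluating z = 8x_1 + 8x_2 at each vertex:
  (0, 0): z = 0
  (2, 0): z = 16
  (0, 3): z = 24

The maximum is at (0, 3) with z = 24.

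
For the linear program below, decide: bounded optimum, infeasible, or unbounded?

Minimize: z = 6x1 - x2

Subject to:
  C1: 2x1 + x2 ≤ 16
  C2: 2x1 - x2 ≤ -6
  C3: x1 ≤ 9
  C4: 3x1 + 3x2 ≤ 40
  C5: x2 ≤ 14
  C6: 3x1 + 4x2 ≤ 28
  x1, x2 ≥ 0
The point (0, 7) satisfies every constraint, so the LP is feasible; the constraints give x1 ≤ 9 and x2 ≤ 14, which with x1, x2 ≥ 0 keep the feasible region inside a bounded box. A feasible, bounded LP attains a finite optimum at a vertex.

Feasible with finite optimum z* = -7 at (0, 7).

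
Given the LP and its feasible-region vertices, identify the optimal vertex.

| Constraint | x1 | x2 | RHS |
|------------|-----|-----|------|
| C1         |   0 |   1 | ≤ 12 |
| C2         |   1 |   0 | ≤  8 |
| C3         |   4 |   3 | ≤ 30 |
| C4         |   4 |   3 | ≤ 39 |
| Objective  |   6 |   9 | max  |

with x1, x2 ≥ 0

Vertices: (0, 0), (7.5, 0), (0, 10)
(0, 10) with z = 90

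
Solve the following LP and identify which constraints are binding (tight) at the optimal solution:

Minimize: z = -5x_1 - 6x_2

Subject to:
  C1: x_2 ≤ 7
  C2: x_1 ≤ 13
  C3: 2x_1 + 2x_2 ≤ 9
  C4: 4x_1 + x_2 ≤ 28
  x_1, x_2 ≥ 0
Optimal: x_1 = 0, x_2 = 4.5
Slack at optimum:
  C1: slack = 2.5
  C2: slack = 13
  C3: slack = 0 (binding)
  C4: slack = 23.5
  x_1 ≥ 0: x_1 = 0 (binding)
  x_2 ≥ 0: x_2 = 4.5
Binding constraints: C3, x_1 ≥ 0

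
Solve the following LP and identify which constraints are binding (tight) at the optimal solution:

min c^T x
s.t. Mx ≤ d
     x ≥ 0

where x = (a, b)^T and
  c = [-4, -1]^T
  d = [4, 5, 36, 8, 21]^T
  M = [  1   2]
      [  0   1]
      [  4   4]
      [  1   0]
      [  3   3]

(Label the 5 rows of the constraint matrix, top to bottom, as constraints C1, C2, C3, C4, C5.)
Optimal: a = 4, b = 0
Slack at optimum:
  C1: slack = 0 (binding)
  C2: slack = 5
  C3: slack = 20
  C4: slack = 4
  C5: slack = 9
  a ≥ 0: a = 4
  b ≥ 0: b = 0 (binding)
Binding constraints: C1, b ≥ 0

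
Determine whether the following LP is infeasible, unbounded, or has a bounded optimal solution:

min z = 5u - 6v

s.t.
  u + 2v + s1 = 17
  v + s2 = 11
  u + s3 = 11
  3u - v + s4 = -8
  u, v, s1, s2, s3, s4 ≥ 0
The point (0, 8.5) satisfies every constraint, so the LP is feasible; the constraints give u ≤ 11 and v ≤ 11, which with u, v ≥ 0 keep the feasible region inside a bounded box. A feasible, bounded LP attains a finite optimum at a vertex.

Bounded optimum: z* = -51 at (0, 8.5).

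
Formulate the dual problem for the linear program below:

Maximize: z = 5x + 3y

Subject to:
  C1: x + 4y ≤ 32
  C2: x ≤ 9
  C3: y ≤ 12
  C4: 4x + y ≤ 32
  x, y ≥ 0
Minimize: z = 32y1 + 9y2 + 12y3 + 32y4

Subject to:
  C1: -y1 - y2 - 4y4 ≤ -5
  C2: -4y1 - y3 - y4 ≤ -3
  y1, y2, y3, y4 ≥ 0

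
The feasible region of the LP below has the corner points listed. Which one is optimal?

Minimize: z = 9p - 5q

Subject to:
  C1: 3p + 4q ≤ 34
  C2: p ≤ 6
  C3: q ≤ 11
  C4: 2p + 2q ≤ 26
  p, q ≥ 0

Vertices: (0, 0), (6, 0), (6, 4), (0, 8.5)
(0, 8.5) with z = -42.5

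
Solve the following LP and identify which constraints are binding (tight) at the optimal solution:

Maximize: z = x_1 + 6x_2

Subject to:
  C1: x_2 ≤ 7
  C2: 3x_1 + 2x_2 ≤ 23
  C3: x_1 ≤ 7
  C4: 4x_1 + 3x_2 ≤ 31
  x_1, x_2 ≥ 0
Optimal: x_1 = 2.5, x_2 = 7
Slack at optimum:
  C1: slack = 0 (binding)
  C2: slack = 1.5
  C3: slack = 4.5
  C4: slack = 0 (binding)
  x_1 ≥ 0: x_1 = 2.5
  x_2 ≥ 0: x_2 = 7
Binding constraints: C1, C4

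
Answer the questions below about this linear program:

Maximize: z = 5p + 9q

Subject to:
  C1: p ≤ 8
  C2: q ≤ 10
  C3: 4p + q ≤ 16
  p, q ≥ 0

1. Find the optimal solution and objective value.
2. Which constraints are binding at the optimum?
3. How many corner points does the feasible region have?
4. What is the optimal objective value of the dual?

1. p = 1.5, q = 10, z = 97.5
2. C2, C3
3. 4
4. 97.5 (by strong duality, equal to the primal optimum)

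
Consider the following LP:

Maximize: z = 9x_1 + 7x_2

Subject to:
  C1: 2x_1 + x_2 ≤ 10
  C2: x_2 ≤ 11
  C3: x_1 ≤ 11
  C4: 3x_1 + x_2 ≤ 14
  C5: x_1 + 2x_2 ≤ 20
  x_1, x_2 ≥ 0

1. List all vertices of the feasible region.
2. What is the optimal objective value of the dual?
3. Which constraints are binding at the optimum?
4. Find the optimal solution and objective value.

1. (0, 0), (4.667, 0), (4, 2), (0, 10)
2. 70 (by strong duality, equal to the primal optimum)
3. C1, C5, x_1 ≥ 0
4. x_1 = 0, x_2 = 10, z = 70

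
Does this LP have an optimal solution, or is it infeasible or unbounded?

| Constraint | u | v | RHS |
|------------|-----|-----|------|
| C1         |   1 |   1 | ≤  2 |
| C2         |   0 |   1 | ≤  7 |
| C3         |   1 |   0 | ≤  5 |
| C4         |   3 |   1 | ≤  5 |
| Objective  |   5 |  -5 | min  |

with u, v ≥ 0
The point (0, 2) satisfies every constraint, so the LP is feasible; the constraints give u ≤ 5 and v ≤ 7, which with u, v ≥ 0 keep the feasible region inside a bounded box. A feasible, bounded LP attains a finite optimum at a vertex.

Feasible with finite optimum z* = -10 at (0, 2).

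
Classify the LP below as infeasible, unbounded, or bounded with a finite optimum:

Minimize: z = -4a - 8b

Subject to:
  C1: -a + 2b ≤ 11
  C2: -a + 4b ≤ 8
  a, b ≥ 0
Feasible point: (0, 0) satisfies every constraint, so the LP is feasible.
Direction d = (1, 0): for each constraint row a, a·d ≤ 0 —
  (-1)(1) + (2)(0) = -1 ≤ 0
  (-1)(1) + (4)(0) = -1 ≤ 0
and d ≥ 0, so (0, 0) + t·d stays feasible for every t ≥ 0. Along this ray z = -4a - 8b changes by -4 per unit t, so z → −∞.

Unbounded — the objective can decrease without bound over the feasible region.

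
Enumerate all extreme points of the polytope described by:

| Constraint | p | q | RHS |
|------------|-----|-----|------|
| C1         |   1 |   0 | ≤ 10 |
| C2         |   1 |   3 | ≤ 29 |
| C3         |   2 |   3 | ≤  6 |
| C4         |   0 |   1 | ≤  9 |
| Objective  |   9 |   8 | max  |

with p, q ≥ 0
Each vertex is the intersection of two constraint boundaries that also satisfies all remaining constraints:
  p = 0 and q = 0 → (0, 0)
  2p + 3q = 6 and q = 0 → (3, 0)
  2p + 3q = 6 and p = 0 → (0, 2)

Vertices: (0, 0), (3, 0), (0, 2)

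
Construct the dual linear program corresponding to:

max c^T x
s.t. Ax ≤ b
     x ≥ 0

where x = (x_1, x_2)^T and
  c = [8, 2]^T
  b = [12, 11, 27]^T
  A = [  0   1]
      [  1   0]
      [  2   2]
Minimize: z = 12y1 + 11y2 + 27y3

Subject to:
  C1: -y2 - 2y3 ≤ -8
  C2: -y1 - 2y3 ≤ -2
  y1, y2, y3 ≥ 0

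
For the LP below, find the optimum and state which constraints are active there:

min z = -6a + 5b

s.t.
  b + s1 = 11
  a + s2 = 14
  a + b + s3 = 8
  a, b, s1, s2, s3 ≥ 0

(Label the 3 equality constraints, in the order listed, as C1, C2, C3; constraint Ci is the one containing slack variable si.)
Optimal: a = 8, b = 0
Slack at optimum:
  C1: slack = 11
  C2: slack = 6
  C3: slack = 0 (binding)
  a ≥ 0: a = 8
  b ≥ 0: b = 0 (binding)
Binding constraints: C3, b ≥ 0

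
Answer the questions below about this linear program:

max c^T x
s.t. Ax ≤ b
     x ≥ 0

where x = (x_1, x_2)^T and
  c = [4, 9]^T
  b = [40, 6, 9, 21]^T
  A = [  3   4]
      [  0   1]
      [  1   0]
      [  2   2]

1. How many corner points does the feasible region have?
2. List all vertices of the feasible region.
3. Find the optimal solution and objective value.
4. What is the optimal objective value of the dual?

1. 5
2. (0, 0), (9, 0), (9, 1.5), (4.5, 6), (0, 6)
3. x_1 = 4.5, x_2 = 6, z = 72
4. 72 (by strong duality, equal to the primal optimum)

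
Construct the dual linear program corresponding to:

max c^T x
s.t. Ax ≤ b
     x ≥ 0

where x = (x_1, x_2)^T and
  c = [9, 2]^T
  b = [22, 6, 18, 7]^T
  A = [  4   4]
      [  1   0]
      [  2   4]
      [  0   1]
Minimize: z = 22y1 + 6y2 + 18y3 + 7y4

Subject to:
  C1: -4y1 - y2 - 2y3 ≤ -9
  C2: -4y1 - 4y3 - y4 ≤ -2
  y1, y2, y3, y4 ≥ 0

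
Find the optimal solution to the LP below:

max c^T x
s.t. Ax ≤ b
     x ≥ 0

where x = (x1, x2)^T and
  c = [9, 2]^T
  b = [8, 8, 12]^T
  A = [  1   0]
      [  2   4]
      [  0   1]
Each vertex is the intersection of two constraint boundaries that also satisfies all remaining constraints:
  x1 = 0 and x2 = 0 → (0, 0)
  2x1 + 4x2 = 8 and x2 = 0 → (4, 0)
  2x1 + 4x2 = 8 and x1 = 0 → (0, 2)

Evaluating z = 9x1 + 2x2 at each vertex:
  (0, 0): z = 0
  (4, 0): z = 36
  (0, 2): z = 4

The maximum is at (4, 0) with z = 36.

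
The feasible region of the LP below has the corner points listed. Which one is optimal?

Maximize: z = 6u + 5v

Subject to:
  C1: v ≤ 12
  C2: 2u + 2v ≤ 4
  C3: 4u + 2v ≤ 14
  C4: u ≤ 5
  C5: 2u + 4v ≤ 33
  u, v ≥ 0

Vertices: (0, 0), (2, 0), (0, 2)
Evaluating z = 6u + 5v at each vertex:
  (0, 0): z = 0
  (2, 0): z = 12
  (0, 2): z = 10

The largest value is z = 12, attained at (2, 0).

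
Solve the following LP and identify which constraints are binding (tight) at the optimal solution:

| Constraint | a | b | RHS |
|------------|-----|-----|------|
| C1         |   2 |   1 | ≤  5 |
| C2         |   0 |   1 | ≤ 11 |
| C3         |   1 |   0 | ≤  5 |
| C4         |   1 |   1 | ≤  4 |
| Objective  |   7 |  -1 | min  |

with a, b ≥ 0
Optimal: a = 0, b = 4
Slack at optimum:
  C1: slack = 1
  C2: slack = 7
  C3: slack = 5
  C4: slack = 0 (binding)
  a ≥ 0: a = 0 (binding)
  b ≥ 0: b = 4
Binding constraints: C4, a ≥ 0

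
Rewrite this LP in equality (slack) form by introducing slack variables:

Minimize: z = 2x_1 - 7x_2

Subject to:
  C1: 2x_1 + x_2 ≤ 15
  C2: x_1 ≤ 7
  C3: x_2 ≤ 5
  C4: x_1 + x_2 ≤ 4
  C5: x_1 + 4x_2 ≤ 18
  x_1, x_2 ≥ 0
min z = 2x_1 - 7x_2

s.t.
  2x_1 + x_2 + s1 = 15
  x_1 + s2 = 7
  x_2 + s3 = 5
  x_1 + x_2 + s4 = 4
  x_1 + 4x_2 + s5 = 18
  x_1, x_2, s1, s2, s3, s4, s5 ≥ 0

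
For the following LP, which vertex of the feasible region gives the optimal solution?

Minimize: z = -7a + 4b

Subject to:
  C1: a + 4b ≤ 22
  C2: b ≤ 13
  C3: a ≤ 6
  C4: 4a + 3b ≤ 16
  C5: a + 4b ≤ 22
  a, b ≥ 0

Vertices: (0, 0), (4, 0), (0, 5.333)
Evaluating z = -7a + 4b at each vertex:
  (0, 0): z = 0
  (4, 0): z = -28
  (0, 5.333): z = 21.33

The smallest value is z = -28, attained at (4, 0).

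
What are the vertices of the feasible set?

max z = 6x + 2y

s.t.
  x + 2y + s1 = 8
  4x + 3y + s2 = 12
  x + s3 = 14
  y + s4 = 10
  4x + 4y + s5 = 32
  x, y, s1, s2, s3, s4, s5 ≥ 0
Each vertex is the intersection of two constraint boundaries that also satisfies all remaining constraints:
  x = 0 and y = 0 → (0, 0)
  4x + 3y = 12 and y = 0 → (3, 0)
  x + 2y = 8 and 4x + 3y = 12 → (0, 4)

Vertices: (0, 0), (3, 0), (0, 4)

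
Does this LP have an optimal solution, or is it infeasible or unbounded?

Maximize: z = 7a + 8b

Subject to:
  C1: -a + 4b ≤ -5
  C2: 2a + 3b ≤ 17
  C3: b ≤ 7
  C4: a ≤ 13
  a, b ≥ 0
The point (8.5, 0) satisfies every constraint, so the LP is feasible; the constraints give a ≤ 13 and b ≤ 7, which with a, b ≥ 0 keep the feasible region inside a bounded box. A feasible, bounded LP attains a finite optimum at a vertex.

Evaluating z = 7a + 8b at each vertex:
  (5, 0): z = 35
  (8.5, 0): z = 59.5
  (7.545, 0.6364): z = 57.91

Feasible with finite optimum z* = 59.5 at (8.5, 0).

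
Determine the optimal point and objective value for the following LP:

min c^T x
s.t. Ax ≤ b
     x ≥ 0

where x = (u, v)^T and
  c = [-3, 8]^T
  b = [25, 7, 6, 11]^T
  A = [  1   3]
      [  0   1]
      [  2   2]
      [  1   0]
Each vertex is the intersection of two constraint boundaries that also satisfies all remaining constraints:
  u = 0 and v = 0 → (0, 0)
  2u + 2v = 6 and v = 0 → (3, 0)
  2u + 2v = 6 and u = 0 → (0, 3)

Evaluating z = -3u + 8v at each vertex:
  (0, 0): z = 0
  (3, 0): z = -9
  (0, 3): z = 24

The minimum is at (3, 0) with z = -9.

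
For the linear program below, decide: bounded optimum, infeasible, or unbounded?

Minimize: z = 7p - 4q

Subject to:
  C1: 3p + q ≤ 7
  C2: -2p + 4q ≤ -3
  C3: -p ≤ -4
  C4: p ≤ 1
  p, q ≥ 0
C4 requires p ≤ 1, while C3 (-p ≤ -4) is equivalent to p ≥ 4. Together they would need 4 ≤ p ≤ 1, which is impossible since 4 > 1. No point satisfies all constraints.

The feasible region is empty; the LP is infeasible.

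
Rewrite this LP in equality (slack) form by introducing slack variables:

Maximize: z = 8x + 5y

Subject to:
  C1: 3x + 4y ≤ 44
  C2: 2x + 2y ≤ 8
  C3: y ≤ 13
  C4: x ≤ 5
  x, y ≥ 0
max z = 8x + 5y

s.t.
  3x + 4y + s1 = 44
  2x + 2y + s2 = 8
  y + s3 = 13
  x + s4 = 5
  x, y, s1, s2, s3, s4 ≥ 0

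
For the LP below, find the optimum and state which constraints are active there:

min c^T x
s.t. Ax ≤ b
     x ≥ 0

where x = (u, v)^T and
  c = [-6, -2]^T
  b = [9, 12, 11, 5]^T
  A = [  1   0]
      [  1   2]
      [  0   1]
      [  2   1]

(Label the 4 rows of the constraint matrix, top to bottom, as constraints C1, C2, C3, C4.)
Optimal: u = 2.5, v = 0
Binding: C4, v ≥ 0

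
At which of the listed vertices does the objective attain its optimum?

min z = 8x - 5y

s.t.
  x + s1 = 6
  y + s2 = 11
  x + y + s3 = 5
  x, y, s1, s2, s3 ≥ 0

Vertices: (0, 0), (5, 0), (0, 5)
Evaluating z = 8x - 5y at each vertex:
  (0, 0): z = 0
  (5, 0): z = 40
  (0, 5): z = -25

The smallest value is z = -25, attained at (0, 5).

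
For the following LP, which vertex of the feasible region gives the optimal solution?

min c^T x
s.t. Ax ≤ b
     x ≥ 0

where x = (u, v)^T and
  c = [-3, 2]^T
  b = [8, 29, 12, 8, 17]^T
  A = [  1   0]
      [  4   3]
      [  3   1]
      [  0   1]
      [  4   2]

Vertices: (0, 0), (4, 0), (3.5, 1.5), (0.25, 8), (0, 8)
Evaluating z = -3u + 2v at each vertex:
  (0, 0): z = 0
  (4, 0): z = -12
  (3.5, 1.5): z = -7.5
  (0.25, 8): z = 15.25
  (0, 8): z = 16

The smallest value is z = -12, attained at (4, 0).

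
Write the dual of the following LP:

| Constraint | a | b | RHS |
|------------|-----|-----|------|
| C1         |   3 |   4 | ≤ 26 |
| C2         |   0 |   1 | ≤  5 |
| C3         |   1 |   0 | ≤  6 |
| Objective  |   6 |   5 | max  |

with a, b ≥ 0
Minimize: z = 26y1 + 5y2 + 6y3

Subject to:
  C1: -3y1 - y3 ≤ -6
  C2: -4y1 - y2 ≤ -5
  y1, y2, y3 ≥ 0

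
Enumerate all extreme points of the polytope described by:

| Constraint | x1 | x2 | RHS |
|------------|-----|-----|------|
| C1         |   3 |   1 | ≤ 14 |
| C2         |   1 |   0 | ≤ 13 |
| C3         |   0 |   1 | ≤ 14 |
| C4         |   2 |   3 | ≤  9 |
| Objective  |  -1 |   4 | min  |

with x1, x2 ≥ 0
Each vertex is the intersection of two constraint boundaries that also satisfies all remaining constraints:
  x1 = 0 and x2 = 0 → (0, 0)
  2x1 + 3x2 = 9 and x2 = 0 → (4.5, 0)
  2x1 + 3x2 = 9 and x1 = 0 → (0, 3)

Vertices: (0, 0), (4.5, 0), (0, 3)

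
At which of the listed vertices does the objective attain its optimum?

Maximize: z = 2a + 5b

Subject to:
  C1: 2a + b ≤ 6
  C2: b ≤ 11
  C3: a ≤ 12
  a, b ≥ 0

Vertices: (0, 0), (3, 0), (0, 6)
(0, 6) with z = 30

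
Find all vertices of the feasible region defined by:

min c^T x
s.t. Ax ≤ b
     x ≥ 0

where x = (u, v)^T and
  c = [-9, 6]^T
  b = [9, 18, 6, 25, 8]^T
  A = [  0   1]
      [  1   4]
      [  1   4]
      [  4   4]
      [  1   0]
Each vertex is the intersection of two constraint boundaries that also satisfies all remaining constraints:
  u = 0 and v = 0 → (0, 0)
  u + 4v = 6 and v = 0 → (6, 0)
  u + 4v = 6 and u = 0 → (0, 1.5)

Vertices: (0, 0), (6, 0), (0, 1.5)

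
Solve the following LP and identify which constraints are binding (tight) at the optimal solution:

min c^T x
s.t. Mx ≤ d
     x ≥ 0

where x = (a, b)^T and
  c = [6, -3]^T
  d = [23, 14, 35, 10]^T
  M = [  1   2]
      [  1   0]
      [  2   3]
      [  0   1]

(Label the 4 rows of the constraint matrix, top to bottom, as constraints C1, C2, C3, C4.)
Optimal: a = 0, b = 10
Slack at optimum:
  C1: slack = 3
  C2: slack = 14
  C3: slack = 5
  C4: slack = 0 (binding)
  a ≥ 0: a = 0 (binding)
  b ≥ 0: b = 10
Binding constraints: C4, a ≥ 0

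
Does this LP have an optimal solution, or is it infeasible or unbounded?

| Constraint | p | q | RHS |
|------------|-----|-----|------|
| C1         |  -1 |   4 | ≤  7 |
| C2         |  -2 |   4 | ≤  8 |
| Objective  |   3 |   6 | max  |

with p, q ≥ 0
Feasible point: (0, 0) satisfies every constraint, so the LP is feasible.
Direction d = (1, 0): for each constraint row a, a·d ≤ 0 —
  (-1)(1) + (4)(0) = -1 ≤ 0
  (-2)(1) + (4)(0) = -2 ≤ 0
and d ≥ 0, so (0, 0) + t·d stays feasible for every t ≥ 0. Along this ray z = 3p + 6q changes by 3 per unit t, so z → +∞.

Unbounded — the objective can increase without bound over the feasible region.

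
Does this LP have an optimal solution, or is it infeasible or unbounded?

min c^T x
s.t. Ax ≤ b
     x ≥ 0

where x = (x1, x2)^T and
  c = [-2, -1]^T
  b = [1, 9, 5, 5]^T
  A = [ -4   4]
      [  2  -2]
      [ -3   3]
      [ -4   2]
Feasible point: (0, 0) satisfies every constraint, so the LP is feasible.
Direction d = (1, 1): for each constraint row a, a·d ≤ 0 —
  (-4)(1) + (4)(1) = 0 ≤ 0
  (2)(1) + (-2)(1) = 0 ≤ 0
  (-3)(1) + (3)(1) = 0 ≤ 0
  (-4)(1) + (2)(1) = -2 ≤ 0
and d ≥ 0, so (0, 0) + t·d stays feasible for every t ≥ 0. Along this ray z = -2x1 - x2 changes by -3 per unit t, so z → −∞.

Unbounded: there is a feasible ray along which z → −∞.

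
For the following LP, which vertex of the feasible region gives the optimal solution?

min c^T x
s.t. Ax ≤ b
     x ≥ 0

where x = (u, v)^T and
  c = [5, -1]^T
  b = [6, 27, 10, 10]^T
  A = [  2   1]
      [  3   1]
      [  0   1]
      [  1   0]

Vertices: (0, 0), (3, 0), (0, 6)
Evaluating z = 5u - v at each vertex:
  (0, 0): z = 0
  (3, 0): z = 15
  (0, 6): z = -6

The smallest value is z = -6, attained at (0, 6).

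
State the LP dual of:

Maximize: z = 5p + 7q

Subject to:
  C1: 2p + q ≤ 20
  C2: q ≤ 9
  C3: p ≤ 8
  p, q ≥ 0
Minimize: z = 20y1 + 9y2 + 8y3

Subject to:
  C1: -2y1 - y3 ≤ -5
  C2: -y1 - y2 ≤ -7
  y1, y2, y3 ≥ 0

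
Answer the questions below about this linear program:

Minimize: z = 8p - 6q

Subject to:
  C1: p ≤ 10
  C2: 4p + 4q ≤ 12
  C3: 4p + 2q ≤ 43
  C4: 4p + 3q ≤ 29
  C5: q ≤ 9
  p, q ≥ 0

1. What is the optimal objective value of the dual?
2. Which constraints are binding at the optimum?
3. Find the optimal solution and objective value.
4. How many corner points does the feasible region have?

1. -18 (by strong duality, equal to the primal optimum)
2. C2, p ≥ 0
3. p = 0, q = 3, z = -18
4. 3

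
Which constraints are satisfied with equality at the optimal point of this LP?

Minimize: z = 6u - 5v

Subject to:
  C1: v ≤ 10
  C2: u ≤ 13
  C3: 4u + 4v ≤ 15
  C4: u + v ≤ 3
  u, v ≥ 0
Optimal: u = 0, v = 3
Binding: C4, u ≥ 0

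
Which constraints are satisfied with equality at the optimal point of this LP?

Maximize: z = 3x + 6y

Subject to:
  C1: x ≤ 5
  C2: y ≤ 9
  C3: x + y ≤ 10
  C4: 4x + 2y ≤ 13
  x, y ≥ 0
Optimal: x = 0, y = 6.5
Binding: C4, x ≥ 0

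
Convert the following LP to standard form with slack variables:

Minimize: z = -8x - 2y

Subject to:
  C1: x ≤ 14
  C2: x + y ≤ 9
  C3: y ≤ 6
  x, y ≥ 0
min z = -8x - 2y

s.t.
  x + s1 = 14
  x + y + s2 = 9
  y + s3 = 6
  x, y, s1, s2, s3 ≥ 0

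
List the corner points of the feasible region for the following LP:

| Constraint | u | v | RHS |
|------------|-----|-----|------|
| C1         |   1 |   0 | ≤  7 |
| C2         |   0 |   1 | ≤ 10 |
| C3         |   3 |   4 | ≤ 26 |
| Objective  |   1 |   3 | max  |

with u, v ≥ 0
Each vertex is the intersection of two constraint boundaries that also satisfies all remaining constraints:
  u = 0 and v = 0 → (0, 0)
  u = 7 and v = 0 → (7, 0)
  u = 7 and 3u + 4v = 26 → (7, 1.25)
  3u + 4v = 26 and u = 0 → (0, 6.5)

Vertices: (0, 0), (7, 0), (7, 1.25), (0, 6.5)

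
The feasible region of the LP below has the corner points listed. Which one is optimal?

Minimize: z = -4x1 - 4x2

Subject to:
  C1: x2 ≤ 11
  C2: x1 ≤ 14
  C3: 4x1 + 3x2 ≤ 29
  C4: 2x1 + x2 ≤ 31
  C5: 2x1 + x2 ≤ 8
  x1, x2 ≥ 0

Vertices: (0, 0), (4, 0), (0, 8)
(0, 8) with z = -32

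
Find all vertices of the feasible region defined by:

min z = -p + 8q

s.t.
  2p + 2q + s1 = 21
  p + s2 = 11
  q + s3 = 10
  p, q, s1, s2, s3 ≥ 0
Each vertex is the intersection of two constraint boundaries that also satisfies all remaining constraints:
  p = 0 and q = 0 → (0, 0)
  2p + 2q = 21 and q = 0 → (10.5, 0)
  2p + 2q = 21 and q = 10 → (0.5, 10)
  q = 10 and p = 0 → (0, 10)

Vertices: (0, 0), (10.5, 0), (0.5, 10), (0, 10)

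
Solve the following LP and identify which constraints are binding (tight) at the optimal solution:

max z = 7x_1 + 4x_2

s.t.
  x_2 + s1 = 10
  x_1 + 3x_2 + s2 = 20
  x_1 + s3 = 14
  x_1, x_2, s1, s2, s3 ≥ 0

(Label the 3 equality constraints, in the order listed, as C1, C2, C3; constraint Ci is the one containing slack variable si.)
Optimal: x_1 = 14, x_2 = 2
Slack at optimum:
  C1: slack = 8
  C2: slack = 0 (binding)
  C3: slack = 0 (binding)
  x_1 ≥ 0: x_1 = 14
  x_2 ≥ 0: x_2 = 2
Binding constraints: C2, C3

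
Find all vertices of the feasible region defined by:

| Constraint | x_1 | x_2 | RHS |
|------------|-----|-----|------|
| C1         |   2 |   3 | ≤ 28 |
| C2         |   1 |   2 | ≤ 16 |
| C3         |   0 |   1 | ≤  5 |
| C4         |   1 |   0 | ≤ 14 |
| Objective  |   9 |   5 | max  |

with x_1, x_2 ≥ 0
Each vertex is the intersection of two constraint boundaries that also satisfies all remaining constraints:
  x_1 = 0 and x_2 = 0 → (0, 0)
  2x_1 + 3x_2 = 28 and x_1 = 14 → (14, 0)
  2x_1 + 3x_2 = 28 and x_1 + 2x_2 = 16 → (8, 4)
  x_1 + 2x_2 = 16 and x_2 = 5 → (6, 5)
  x_2 = 5 and x_1 = 0 → (0, 5)

Vertices: (0, 0), (14, 0), (8, 4), (6, 5), (0, 5)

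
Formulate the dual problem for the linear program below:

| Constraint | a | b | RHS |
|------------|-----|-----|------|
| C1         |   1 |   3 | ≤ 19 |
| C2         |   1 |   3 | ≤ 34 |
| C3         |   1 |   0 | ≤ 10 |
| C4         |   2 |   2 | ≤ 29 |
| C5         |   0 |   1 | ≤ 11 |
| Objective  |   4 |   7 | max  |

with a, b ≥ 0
Minimize: z = 19y1 + 34y2 + 10y3 + 29y4 + 11y5

Subject to:
  C1: -y1 - y2 - y3 - 2y4 ≤ -4
  C2: -3y1 - 3y2 - 2y4 - y5 ≤ -7
  y1, y2, y3, y4, y5 ≥ 0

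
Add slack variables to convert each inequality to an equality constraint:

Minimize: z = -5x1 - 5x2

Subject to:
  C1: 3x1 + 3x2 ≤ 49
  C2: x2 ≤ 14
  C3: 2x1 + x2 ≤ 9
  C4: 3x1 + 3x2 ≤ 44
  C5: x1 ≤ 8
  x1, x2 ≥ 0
min z = -5x1 - 5x2

s.t.
  3x1 + 3x2 + s1 = 49
  x2 + s2 = 14
  2x1 + x2 + s3 = 9
  3x1 + 3x2 + s4 = 44
  x1 + s5 = 8
  x1, x2, s1, s2, s3, s4, s5 ≥ 0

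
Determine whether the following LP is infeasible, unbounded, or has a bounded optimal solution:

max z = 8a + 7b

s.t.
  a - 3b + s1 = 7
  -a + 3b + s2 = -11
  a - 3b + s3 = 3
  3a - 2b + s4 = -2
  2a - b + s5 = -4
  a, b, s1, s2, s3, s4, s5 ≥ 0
The row a - 3b + s1 = 7 with s1 ≥ 0 requires a - 3b ≤ 7, while the row -a + 3b + s2 = -11 with s2 ≥ 0 is equivalent to a - 3b ≥ 11. Together they would need 11 ≤ a - 3b ≤ 7, which is impossible since 11 > 7. No point satisfies all constraints.

The feasible region is empty; the LP is infeasible.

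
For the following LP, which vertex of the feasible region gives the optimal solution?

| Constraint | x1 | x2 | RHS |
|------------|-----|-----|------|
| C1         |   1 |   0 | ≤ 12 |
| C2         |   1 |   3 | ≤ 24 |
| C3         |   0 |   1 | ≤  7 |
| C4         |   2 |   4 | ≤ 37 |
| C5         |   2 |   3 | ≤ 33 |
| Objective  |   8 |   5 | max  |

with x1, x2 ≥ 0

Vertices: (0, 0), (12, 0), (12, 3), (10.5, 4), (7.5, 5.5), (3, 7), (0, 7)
Evaluating z = 8x1 + 5x2 at each vertex:
  (0, 0): z = 0
  (12, 0): z = 96
  (12, 3): z = 111
  (10.5, 4): z = 104
  (7.5, 5.5): z = 87.5
  (3, 7): z = 59
  (0, 7): z = 35

The largest value is z = 111, attained at (12, 3).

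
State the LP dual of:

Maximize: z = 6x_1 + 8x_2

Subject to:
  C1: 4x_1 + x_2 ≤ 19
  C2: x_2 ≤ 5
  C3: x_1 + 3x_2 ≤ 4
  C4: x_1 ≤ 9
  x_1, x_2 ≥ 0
Minimize: z = 19y1 + 5y2 + 4y3 + 9y4

Subject to:
  C1: -4y1 - y3 - y4 ≤ -6
  C2: -y1 - y2 - 3y3 ≤ -8
  y1, y2, y3, y4 ≥ 0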